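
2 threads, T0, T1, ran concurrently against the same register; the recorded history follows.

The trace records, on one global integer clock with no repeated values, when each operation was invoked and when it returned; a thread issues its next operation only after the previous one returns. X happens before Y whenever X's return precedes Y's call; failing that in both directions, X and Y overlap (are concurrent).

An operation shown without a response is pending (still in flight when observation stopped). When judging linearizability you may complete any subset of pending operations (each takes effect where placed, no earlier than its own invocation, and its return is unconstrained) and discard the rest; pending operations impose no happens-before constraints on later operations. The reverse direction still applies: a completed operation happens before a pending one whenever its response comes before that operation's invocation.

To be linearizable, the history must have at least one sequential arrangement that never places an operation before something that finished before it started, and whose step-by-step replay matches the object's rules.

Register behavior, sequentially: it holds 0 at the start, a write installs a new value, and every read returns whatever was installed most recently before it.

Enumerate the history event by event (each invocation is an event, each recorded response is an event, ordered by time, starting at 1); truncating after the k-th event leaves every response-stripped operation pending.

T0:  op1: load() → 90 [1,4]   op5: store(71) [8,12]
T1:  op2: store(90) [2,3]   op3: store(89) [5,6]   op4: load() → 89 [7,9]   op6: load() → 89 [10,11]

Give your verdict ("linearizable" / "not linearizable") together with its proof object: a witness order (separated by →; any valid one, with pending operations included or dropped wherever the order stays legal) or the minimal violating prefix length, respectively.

linearizable — witness: op2 → op1 → op3 → op4 → op6 → op5

step 1: op2 store(90) — value 90
step 2: op1 load() → 90 — value 90
step 3: op3 store(89) — value 89
step 4: op4 load() → 89 — value 89
step 5: op6 load() → 89 — value 89
step 6: op5 store(71) — value 71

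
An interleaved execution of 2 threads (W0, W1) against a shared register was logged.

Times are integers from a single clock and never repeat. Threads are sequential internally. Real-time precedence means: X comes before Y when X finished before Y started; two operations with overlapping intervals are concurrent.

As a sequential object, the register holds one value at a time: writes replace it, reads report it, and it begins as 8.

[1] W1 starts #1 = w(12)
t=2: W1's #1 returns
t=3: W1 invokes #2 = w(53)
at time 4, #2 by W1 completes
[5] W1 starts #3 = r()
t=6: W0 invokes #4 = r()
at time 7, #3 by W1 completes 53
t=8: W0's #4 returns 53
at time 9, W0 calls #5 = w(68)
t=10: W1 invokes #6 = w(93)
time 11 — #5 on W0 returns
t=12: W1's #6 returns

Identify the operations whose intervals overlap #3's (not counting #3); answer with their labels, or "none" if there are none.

#4

#3 spans [5,7]: anything still running between times 5 and 7 counts as concurrent
#1 [1,2]: before
#2 [3,4]: before
#4 [6,8]: concurrent
#5 [9,11]: after
#6 [10,12]: after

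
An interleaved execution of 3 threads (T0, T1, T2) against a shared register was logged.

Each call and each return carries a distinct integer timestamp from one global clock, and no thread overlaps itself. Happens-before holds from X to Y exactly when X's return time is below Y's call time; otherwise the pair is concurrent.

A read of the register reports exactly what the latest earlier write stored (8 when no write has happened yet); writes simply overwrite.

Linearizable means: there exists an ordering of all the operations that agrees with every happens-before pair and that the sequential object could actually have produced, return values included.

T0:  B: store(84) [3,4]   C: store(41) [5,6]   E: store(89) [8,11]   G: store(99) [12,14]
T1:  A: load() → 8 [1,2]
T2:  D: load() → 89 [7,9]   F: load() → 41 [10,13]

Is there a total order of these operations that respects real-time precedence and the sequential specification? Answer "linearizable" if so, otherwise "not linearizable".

not linearizable

prefix check: 1..12 passes, 1..13 fails once F's time-13 response joins
checked exhaustively: 3 real-time-consistent orders of 6 completed operations, zero legal register replays
including or dropping the 1 pending operation (G) in any combination fails
one such order, A, B, C, D, E, F (pending dropped), breaks at step 4 where D load() → 89 is illegal
one such order, A, B, C, D, F, E (pending dropped), breaks at step 4 where D load() → 89 is illegal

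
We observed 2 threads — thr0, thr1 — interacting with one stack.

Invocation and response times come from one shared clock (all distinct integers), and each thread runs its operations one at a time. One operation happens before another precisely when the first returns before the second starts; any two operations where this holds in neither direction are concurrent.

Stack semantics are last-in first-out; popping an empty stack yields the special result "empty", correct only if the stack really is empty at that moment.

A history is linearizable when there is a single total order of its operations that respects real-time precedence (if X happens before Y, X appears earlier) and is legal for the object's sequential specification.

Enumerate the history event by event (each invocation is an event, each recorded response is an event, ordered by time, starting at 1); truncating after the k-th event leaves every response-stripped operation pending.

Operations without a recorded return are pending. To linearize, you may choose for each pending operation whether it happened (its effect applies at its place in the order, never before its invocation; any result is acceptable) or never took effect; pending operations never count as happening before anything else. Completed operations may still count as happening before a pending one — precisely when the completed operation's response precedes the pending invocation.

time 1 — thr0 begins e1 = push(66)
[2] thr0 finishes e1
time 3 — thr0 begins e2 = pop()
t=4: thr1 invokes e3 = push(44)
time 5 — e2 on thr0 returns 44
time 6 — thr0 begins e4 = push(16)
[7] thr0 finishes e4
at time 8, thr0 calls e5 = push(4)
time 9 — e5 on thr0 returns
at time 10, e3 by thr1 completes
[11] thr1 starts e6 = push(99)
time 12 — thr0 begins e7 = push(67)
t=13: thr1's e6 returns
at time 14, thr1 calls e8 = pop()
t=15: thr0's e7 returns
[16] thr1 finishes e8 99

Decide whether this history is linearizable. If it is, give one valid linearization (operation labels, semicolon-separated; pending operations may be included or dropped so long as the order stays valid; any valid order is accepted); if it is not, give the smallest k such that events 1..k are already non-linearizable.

step 1: e1 push(66) — stack <66>
step 2: e3 push(44) — stack <66,44>
step 3: e2 pop() → 44 — stack <66>
step 4: e4 push(16) — stack <66,16>
step 5: e5 push(4) — stack <66,16,4>
step 6: e6 push(99) — stack <66,16,4,99>
step 7: e8 pop() → 99 — stack <66,16,4>
step 8: e7 push(67) — stack <66,16,4,67>

linearizable — witness: e1; e3; e2; e4; e5; e6; e8; e7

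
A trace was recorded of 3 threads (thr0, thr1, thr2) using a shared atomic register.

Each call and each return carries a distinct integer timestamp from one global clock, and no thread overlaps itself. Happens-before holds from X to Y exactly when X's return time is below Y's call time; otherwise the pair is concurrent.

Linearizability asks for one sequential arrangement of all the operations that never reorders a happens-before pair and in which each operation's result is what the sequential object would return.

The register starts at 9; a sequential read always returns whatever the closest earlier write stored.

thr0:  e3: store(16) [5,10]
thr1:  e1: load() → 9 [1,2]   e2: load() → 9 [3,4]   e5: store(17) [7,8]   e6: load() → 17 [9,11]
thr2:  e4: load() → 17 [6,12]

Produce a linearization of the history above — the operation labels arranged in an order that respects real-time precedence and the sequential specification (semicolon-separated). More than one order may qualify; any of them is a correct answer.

1. e1 load() → 9, leaving value 9
2. e2 load() → 9, leaving value 9
3. e3 store(16), leaving value 16
4. e5 store(17), leaving value 17
5. e4 load() → 17, leaving value 17
6. e6 load() → 17, leaving value 17

e1; e2; e3; e5; e4; e6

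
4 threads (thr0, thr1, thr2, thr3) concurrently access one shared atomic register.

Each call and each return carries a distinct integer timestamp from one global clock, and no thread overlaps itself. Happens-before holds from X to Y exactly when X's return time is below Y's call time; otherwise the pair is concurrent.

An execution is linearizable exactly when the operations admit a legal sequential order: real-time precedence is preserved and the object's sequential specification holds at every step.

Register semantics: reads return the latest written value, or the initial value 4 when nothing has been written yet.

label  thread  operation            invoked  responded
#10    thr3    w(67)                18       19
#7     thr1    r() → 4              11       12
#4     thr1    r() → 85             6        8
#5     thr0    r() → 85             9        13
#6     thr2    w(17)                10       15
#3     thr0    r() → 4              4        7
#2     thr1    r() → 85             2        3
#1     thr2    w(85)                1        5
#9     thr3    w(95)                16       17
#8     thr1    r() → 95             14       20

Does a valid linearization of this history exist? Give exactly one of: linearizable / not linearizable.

not linearizable

through event 6 a valid linearization exists; event 7 (#3 responding at time 7) ends that
all 3 real-time-respecting orders fail — 3 completed atomic register operations, no legal replay
no escape via the 1 pending operation (#4): every completion choice fails
one such order, #1, #2, #3 (pending dropped), breaks at step 3 where #3 r() → 4 is illegal
one such order, #2, #1, #3 (pending dropped), breaks at step 1 where #2 r() → 85 is illegal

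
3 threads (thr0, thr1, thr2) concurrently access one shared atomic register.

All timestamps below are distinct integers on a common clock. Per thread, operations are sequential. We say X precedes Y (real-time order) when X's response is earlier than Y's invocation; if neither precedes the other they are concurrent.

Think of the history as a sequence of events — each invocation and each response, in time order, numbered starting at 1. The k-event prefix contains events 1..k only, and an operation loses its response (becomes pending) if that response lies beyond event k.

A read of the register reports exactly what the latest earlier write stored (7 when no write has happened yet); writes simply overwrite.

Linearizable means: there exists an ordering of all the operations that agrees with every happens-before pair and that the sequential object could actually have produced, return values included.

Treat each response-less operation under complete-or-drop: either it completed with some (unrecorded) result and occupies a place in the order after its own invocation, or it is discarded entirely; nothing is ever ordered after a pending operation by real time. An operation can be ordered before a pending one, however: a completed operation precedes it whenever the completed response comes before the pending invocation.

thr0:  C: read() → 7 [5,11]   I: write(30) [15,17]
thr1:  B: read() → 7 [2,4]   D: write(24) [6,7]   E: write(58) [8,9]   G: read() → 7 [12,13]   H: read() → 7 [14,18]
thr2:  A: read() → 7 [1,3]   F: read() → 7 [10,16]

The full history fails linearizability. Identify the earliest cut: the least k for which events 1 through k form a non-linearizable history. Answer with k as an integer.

13

a valid linearization of events 1..12 exists, for instance A, B, C, D, E:
step 1: A read() → 7 — value 7
step 2: B read() → 7 — value 7
step 3: C read() → 7 — value 7
step 4: D write(24) — value 24
step 5: E write(58) — value 58
with event 13 included (G responding at time 13), all real-time-consistent orders fail
no completion choice of the 1 pending operation (F) rescues it — every subset was tried
one such order, A, B, C, D, E, G (pending dropped), breaks at step 6 where G read() → 7 is illegal
one such order, A, B, D, C, E, G (pending dropped), breaks at step 4 where C read() → 7 is illegal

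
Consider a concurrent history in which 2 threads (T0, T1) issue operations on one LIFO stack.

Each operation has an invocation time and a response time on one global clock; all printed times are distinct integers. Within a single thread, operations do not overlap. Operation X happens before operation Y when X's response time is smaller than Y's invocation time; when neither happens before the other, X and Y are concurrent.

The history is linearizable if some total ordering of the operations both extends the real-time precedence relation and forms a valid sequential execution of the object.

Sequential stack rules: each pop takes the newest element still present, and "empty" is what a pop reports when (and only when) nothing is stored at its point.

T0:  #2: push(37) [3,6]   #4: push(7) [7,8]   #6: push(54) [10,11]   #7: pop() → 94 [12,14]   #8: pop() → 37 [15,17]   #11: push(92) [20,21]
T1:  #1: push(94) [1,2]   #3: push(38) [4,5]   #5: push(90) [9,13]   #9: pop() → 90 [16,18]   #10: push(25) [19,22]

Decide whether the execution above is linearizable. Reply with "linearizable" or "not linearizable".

not linearizable

already the first 14 events (up to #7's response at time 14) admit no linearization; the first 13 still do
7 completed operations, 6 real-time-consistent orders — every LIFO stack replay fails
take #1, #2, #3, #4, #5, #6, #7: step 7 already fails, because #7 pop() → 94 cannot occur there
take #1, #2, #3, #4, #6, #5, #7: step 7 already fails, because #7 pop() → 94 cannot occur there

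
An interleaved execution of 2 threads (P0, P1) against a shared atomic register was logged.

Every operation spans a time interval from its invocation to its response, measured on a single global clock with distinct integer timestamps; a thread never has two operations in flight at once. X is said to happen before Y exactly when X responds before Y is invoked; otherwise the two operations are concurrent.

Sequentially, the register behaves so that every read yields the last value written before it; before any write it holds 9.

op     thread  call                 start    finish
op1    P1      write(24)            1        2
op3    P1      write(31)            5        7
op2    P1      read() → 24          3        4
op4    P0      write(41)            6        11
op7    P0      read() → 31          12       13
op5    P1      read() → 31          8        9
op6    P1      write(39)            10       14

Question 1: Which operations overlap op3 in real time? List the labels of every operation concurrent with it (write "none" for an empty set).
op4

op3 spans [5,7]: anything still running between times 5 and 7 counts as concurrent
op1 [1,2]: before
op2 [3,4]: before
op4 [6,11]: concurrent
op5 [8,9]: after
op6 [10,14]: after
op7 [12,13]: after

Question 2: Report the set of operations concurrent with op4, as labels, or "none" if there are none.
op3, op5, op6

concurrent with op4 ([6,11]): every op whose interval crosses 6..11
op1 [1,2]: before
op2 [3,4]: before
op3 [5,7]: concurrent
op5 [8,9]: concurrent
op6 [10,14]: concurrent
op7 [12,13]: after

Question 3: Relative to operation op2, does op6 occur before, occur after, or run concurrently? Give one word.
after

op6 spans [10,14], op2 spans [3,4]
resp(op2)=4 < inv(op6)=10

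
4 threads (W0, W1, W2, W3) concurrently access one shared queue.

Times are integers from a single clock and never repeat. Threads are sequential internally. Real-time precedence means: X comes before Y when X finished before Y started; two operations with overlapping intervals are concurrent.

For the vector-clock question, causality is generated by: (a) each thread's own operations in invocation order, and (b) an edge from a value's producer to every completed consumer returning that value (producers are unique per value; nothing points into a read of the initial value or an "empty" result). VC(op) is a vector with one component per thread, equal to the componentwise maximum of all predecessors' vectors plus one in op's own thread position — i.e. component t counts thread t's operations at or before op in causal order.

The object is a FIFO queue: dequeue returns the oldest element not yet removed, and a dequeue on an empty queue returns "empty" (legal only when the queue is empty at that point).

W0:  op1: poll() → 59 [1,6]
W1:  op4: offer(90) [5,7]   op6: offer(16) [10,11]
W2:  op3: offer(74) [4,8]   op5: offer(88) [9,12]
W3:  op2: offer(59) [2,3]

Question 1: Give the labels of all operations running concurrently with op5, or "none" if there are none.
concurrent with op5 ([9,12]): every op whose interval crosses 9..12
op1 [1,6]: before
op2 [2,3]: before
op3 [4,8]: before
op4 [5,7]: before
op6 [10,11]: concurrent

op6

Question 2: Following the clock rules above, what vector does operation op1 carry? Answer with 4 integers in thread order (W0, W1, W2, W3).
op2 (invocation 2): nothing precedes it; W3's component alone gives (0, 0, 0, 1)
op3 (invocation 4): nothing precedes it; W2's component alone gives (0, 0, 1, 0)
op4 (invocation 5): nothing precedes it; W1's component alone gives (0, 1, 0, 0)
VC(op5, invoked at 9): max of VC(op3)=(0, 0, 1, 0), then +1 on thread W2 → (0, 0, 2, 0)
VC(op6, invoked at 10): max of VC(op4)=(0, 1, 0, 0), then +1 on thread W1 → (0, 2, 0, 0)
VC(op1, invoked at 1): max of VC(op2)=(0, 0, 0, 1), then +1 on thread W0 → (1, 0, 0, 1)
target: VC(op1) = (1, 0, 0, 1)

(1, 0, 0, 1)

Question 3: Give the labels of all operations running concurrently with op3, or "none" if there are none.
op3 runs from 4 to 8; window-overlapping ops are concurrent
op1 [1,6]: concurrent
op2 [2,3]: before
op4 [5,7]: concurrent
op5 [9,12]: after
op6 [10,11]: after

op1, op4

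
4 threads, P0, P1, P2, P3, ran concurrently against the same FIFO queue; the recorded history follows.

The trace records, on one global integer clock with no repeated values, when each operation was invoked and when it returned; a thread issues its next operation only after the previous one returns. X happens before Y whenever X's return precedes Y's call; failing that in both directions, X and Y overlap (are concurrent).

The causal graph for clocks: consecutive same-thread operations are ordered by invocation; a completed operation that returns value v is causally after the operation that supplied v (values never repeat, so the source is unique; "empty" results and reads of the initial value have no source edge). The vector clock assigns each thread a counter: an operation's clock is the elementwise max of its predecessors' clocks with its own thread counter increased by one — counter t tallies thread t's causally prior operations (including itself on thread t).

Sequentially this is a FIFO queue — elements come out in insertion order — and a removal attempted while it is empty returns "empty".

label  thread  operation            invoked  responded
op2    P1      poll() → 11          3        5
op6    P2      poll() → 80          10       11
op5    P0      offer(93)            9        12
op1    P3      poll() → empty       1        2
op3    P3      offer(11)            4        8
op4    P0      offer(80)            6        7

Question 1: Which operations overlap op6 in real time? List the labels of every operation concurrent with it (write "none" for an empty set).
Answer: op5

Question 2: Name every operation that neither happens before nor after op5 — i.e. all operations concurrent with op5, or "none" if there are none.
Answer: op6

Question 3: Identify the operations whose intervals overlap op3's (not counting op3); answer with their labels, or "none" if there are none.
Answer: op2, op4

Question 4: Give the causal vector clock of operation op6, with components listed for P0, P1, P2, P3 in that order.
Answer: (1, 0, 1, 0)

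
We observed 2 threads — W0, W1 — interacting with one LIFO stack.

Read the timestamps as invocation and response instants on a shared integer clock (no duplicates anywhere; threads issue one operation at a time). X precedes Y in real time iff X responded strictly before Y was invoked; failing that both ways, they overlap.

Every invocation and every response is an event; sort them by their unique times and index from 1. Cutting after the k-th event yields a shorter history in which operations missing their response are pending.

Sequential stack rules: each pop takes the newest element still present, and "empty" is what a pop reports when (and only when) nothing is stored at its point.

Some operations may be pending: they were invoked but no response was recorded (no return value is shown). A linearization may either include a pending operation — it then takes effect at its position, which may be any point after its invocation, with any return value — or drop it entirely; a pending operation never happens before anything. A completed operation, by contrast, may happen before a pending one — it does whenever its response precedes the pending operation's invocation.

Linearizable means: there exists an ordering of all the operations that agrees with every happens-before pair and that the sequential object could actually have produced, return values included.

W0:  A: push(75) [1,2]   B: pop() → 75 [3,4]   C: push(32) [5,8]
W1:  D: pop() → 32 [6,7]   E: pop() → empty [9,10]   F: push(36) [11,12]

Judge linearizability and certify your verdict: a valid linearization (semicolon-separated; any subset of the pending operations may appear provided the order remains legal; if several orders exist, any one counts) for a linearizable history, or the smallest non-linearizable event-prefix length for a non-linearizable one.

1. A push(75), leaving stack <75>
2. B pop() → 75, leaving stack <>
3. C push(32), leaving stack <32>
4. D pop() → 32, leaving stack <>
5. E pop() → empty, leaving stack <>
6. F push(36), leaving stack <36>

linearizable — witness: A; B; C; D; E; F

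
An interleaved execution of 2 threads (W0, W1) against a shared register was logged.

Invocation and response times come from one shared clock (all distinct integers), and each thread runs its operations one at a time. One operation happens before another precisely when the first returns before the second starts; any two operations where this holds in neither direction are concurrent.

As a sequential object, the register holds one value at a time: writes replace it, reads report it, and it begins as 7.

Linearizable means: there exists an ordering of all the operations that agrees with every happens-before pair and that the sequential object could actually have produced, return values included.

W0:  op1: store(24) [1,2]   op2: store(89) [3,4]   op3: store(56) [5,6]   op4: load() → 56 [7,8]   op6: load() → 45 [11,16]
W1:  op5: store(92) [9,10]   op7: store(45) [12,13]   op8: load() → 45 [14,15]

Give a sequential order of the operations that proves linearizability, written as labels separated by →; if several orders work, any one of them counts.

1. op1 store(24), leaving value 24
2. op2 store(89), leaving value 89
3. op3 store(56), leaving value 56
4. op4 load() → 56, leaving value 56
5. op5 store(92), leaving value 92
6. op7 store(45), leaving value 45
7. op6 load() → 45, leaving value 45
8. op8 load() → 45, leaving value 45

op1 → op2 → op3 → op4 → op5 → op7 → op6 → op8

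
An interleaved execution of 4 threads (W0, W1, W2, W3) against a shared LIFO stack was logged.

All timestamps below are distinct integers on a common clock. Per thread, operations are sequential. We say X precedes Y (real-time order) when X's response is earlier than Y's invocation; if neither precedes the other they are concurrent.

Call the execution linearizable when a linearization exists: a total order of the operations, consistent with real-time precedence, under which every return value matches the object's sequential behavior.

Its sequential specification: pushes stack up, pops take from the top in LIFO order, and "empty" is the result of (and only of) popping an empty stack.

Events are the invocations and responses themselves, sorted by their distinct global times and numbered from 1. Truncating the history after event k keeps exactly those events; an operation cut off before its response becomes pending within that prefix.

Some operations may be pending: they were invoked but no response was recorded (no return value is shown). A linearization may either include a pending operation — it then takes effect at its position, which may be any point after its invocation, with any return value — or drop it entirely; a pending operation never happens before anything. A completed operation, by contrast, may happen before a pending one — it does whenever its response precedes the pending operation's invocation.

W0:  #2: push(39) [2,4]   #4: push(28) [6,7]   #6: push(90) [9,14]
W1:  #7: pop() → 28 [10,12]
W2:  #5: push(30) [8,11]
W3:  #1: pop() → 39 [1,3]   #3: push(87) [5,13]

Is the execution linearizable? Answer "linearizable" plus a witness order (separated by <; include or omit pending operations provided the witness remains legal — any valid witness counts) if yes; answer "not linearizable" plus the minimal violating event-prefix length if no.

linearizable — witness: #2 < #1 < #3 < #4 < #7 < #5 < #6

step 1: #2 push(39) — stack <39>
step 2: #1 pop() → 39 — stack <>
step 3: #3 push(87) — stack <87>
step 4: #4 push(28) — stack <87,28>
step 5: #7 pop() → 28 — stack <87>
step 6: #5 push(30) — stack <87,30>
step 7: #6 push(90) — stack <87,30,90>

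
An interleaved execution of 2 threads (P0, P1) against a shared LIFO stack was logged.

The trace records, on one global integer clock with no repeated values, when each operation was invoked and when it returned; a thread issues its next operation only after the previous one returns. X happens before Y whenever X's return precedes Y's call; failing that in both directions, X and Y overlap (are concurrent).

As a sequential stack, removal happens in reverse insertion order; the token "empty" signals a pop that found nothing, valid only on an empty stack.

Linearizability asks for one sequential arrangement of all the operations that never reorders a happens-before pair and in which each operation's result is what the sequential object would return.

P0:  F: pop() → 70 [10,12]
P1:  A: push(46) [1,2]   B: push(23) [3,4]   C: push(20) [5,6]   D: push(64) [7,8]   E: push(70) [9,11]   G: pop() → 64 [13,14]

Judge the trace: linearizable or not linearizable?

one valid linearization: A, B, C, D, E, F, G
1. A push(46), leaving stack <46>
2. B push(23), leaving stack <46,23>
3. C push(20), leaving stack <46,23,20>
4. D push(64), leaving stack <46,23,20,64>
5. E push(70), leaving stack <46,23,20,64,70>
6. F pop() → 70, leaving stack <46,23,20,64>
7. G pop() → 64, leaving stack <46,23,20>

linearizable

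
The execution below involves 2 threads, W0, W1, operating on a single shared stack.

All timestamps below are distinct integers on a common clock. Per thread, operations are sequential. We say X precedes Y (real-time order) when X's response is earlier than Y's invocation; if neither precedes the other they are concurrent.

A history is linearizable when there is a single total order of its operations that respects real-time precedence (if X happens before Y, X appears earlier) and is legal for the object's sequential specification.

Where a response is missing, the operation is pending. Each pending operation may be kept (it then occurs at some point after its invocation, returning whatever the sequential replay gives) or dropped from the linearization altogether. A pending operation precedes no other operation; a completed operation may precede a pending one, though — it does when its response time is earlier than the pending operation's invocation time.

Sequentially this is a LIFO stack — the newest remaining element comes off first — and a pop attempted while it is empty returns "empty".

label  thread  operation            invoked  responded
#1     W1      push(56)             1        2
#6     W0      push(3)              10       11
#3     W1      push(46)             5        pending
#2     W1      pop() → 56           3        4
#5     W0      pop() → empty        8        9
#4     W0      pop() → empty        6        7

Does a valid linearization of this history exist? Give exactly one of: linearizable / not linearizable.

one valid linearization: #1, #2, #4, #5, #3, #6
after step 1 (#1 push(56)): stack <56>
after step 2 (#2 pop() → 56): stack <>
after step 3 (#4 pop() → empty): stack <>
after step 4 (#5 pop() → empty): stack <>
after step 5 (#3 push(46) (pending, included)): stack <46>
after step 6 (#6 push(3)): stack <46,3>

linearizable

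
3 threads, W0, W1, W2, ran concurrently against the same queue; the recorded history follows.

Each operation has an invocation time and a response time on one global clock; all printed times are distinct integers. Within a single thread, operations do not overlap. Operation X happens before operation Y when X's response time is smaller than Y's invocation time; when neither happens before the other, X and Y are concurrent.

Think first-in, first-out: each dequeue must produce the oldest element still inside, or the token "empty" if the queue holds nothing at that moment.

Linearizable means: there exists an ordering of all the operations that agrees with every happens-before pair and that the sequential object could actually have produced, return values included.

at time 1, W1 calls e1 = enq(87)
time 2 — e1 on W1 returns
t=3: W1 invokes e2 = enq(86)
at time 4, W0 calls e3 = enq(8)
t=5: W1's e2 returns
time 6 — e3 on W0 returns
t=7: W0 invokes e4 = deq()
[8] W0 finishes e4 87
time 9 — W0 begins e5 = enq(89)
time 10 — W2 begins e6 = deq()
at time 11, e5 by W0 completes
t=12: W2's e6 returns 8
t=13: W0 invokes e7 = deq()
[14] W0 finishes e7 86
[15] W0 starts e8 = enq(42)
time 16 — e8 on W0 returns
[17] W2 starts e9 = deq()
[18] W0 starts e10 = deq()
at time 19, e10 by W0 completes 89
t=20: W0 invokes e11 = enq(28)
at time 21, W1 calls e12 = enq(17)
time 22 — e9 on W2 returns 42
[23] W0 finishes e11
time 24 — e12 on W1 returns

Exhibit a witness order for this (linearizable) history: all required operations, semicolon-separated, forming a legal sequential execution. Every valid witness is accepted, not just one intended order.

1. e1 enq(87), leaving queue <87>
2. e3 enq(8), leaving queue <87,8>
3. e2 enq(86), leaving queue <87,8,86>
4. e4 deq() → 87, leaving queue <8,86>
5. e5 enq(89), leaving queue <8,86,89>
6. e6 deq() → 8, leaving queue <86,89>
7. e7 deq() → 86, leaving queue <89>
8. e8 enq(42), leaving queue <89,42>
9. e10 deq() → 89, leaving queue <42>
10. e9 deq() → 42, leaving queue <>
11. e11 enq(28), leaving queue <28>
12. e12 enq(17), leaving queue <28,17>

e1; e3; e2; e4; e5; e6; e7; e8; e10; e9; e11; e12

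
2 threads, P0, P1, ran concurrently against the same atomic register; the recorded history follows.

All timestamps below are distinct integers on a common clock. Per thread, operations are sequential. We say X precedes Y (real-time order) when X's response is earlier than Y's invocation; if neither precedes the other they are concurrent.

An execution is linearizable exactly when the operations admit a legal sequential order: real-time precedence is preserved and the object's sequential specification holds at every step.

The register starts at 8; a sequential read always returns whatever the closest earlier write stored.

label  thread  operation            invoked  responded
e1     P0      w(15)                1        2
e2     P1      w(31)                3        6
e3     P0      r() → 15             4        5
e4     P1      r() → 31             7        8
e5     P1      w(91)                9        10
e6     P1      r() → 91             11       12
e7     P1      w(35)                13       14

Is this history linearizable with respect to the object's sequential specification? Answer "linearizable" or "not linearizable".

linearizable

witness order: e1, e3, e2, e4, e5, e6, e7
step 1: e1 w(15) — value 15
step 2: e3 r() → 15 — value 15
step 3: e2 w(31) — value 31
step 4: e4 r() → 31 — value 31
step 5: e5 w(91) — value 91
step 6: e6 r() → 91 — value 91
step 7: e7 w(35) — value 35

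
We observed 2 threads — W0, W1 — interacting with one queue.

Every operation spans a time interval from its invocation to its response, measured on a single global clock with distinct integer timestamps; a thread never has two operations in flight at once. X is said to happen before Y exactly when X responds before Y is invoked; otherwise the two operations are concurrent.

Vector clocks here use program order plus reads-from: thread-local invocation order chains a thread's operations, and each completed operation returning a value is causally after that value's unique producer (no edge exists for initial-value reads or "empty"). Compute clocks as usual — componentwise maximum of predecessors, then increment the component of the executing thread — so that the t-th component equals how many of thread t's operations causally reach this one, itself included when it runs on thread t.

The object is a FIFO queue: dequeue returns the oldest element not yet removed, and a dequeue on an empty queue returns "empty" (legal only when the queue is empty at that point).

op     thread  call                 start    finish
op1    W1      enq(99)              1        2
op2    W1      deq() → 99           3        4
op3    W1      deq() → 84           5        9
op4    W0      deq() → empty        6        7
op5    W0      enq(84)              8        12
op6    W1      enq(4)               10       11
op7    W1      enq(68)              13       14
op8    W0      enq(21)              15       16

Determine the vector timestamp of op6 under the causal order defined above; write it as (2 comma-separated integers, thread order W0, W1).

invoked at 1, op1 has no predecessors; its own W1 bump gives (0, 1)
invoked at 6, op4 has no predecessors; its own W0 bump gives (1, 0)
op2 (invocation 3): componentwise max over VC(op1)=(0, 1), +1 at W1, giving (0, 2)
op5 (invocation 8): componentwise max over VC(op4)=(1, 0), +1 at W0, giving (2, 0)
op8 (invocation 15): componentwise max over VC(op5)=(2, 0), +1 at W0, giving (3, 0)
op3 (invocation 5): componentwise max over VC(op2)=(0, 2), VC(op5)=(2, 0), +1 at W1, giving (2, 3)
op6 (invocation 10): componentwise max over VC(op3)=(2, 3), +1 at W1, giving (2, 4)
op7 (invocation 13): componentwise max over VC(op6)=(2, 4), +1 at W1, giving (2, 5)
target: VC(op6) = (2, 4)

(2, 4)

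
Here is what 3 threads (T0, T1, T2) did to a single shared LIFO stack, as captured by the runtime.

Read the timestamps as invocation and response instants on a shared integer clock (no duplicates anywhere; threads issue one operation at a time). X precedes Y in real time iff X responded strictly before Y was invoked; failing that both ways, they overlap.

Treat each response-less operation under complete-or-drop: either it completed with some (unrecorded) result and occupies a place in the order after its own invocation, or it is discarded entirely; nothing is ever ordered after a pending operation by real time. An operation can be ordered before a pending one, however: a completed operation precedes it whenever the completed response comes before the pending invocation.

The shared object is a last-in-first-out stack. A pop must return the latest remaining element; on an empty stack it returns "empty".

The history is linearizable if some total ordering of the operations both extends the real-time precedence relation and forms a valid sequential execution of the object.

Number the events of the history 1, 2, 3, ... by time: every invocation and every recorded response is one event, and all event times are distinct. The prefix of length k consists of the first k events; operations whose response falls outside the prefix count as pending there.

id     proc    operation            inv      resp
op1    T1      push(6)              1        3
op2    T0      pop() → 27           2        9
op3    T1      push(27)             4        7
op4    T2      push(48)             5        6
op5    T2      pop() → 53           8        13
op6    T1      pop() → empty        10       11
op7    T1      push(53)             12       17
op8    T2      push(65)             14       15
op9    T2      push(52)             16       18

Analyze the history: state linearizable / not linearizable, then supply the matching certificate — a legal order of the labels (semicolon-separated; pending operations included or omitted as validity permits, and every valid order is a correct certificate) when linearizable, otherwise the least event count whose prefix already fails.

prefix check: 1..10 passes, 1..11 fails once op6's time-11 response joins
the 5 completed operations admit 8 real-time orders; each fails the LIFO stack replay
no completion choice of the 1 pending operation (op5) rescues it — every subset was tried
take op1, op2, op3, op4, op6 (pending dropped): step 2 already fails, because op2 pop() → 27 cannot occur there
take op1, op2, op4, op3, op6 (pending dropped): step 2 already fails, because op2 pop() → 27 cannot occur there

not linearizable — minimal violating prefix: 11 events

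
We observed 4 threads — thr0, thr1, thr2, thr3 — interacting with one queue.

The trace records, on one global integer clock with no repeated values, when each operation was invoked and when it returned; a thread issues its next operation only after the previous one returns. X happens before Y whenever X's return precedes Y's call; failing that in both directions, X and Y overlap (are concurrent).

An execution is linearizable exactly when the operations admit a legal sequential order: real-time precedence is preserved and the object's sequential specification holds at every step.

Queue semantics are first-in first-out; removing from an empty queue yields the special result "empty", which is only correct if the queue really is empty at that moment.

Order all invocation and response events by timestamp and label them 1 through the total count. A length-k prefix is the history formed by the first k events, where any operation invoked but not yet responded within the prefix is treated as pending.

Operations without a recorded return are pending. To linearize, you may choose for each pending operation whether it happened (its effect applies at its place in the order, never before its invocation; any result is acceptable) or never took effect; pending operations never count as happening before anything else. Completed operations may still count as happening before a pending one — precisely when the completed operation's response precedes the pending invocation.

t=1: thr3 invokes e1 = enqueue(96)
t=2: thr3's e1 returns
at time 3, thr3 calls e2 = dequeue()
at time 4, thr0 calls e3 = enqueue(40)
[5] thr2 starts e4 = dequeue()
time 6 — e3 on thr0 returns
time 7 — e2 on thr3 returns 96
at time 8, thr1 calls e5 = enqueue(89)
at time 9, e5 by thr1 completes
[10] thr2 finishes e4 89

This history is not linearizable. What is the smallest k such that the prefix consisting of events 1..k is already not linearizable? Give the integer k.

10

events 1..9 are still linearizable — one witness is e1, e2, e3, e4, e5:
step 1: e1 enqueue(96) — queue <96>
step 2: e2 dequeue() → 96 — queue <>
step 3: e3 enqueue(40) — queue <40>
step 4: e4 dequeue() (pending, included) — queue <>
step 5: e5 enqueue(89) — queue <89>
adding event 10 (e4 responds at 10) leaves no legal real-time order
one such order, e1, e2, e3, e4, e5, breaks at step 4 where e4 dequeue() → 89 is illegal
one such order, e1, e2, e3, e5, e4, breaks at step 5 where e4 dequeue() → 89 is illegal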